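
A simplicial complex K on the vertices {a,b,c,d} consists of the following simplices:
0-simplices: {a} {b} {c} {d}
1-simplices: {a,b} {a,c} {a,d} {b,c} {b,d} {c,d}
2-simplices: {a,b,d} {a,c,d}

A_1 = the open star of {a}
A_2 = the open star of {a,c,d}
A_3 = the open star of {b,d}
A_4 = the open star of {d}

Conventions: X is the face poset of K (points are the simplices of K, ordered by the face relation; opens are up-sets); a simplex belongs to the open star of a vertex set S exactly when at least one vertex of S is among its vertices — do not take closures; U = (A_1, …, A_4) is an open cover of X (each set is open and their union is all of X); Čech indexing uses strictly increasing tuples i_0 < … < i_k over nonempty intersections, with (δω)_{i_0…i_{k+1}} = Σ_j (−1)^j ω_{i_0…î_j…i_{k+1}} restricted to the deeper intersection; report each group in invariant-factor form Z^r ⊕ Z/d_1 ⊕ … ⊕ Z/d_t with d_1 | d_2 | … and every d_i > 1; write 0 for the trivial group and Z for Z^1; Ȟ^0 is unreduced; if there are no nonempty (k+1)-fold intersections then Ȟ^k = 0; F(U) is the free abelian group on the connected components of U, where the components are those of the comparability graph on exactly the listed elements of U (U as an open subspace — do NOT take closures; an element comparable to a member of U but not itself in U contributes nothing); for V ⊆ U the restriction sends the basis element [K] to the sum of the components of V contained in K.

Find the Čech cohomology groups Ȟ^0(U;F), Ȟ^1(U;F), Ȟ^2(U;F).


nonempty intersections:
  A1={{a},{a,b},{a,c},{a,d},{a,b,d},{a,c,d}} A2={{a},{c},{d},{a,b},{a,c},{a,d},{b,c},{b,d},{c,d},{a,b,d},{a,c,d}} A3={{b},{d},{a,b},{a,d},{b,c},{b,d},{c,d},{a,b,d},{a,c,d}} A4={{d},{a,d},{b,d},{c,d},{a,b,d},{a,c,d}}
  A12={{a},{a,b},{a,c},{a,d},{a,b,d},{a,c,d}} A13={{a,b},{a,d},{a,b,d},{a,c,d}} A14={{a,d},{a,b,d},{a,c,d}} A23={{d},{a,b},{a,d},{b,c},{b,d},{c,d},{a,b,d},{a,c,d}} A24={{d},{a,d},{b,d},{c,d},{a,b,d},{a,c,d}} A34={{d},{a,d},{b,d},{c,d},{a,b,d},{a,c,d}}
  A123={{a,b},{a,d},{a,b,d},{a,c,d}} A124={{a,d},{a,b,d},{a,c,d}} A134={{a,d},{a,b,d},{a,c,d}} A234={{d},{a,d},{b,d},{c,d},{a,b,d},{a,c,d}}
  A1234={{a,d},{a,b,d},{a,c,d}}
components per intersection:
  A1: {{a},{a,b},{a,c},{a,d},{a,b,d},{a,c,d}}
  A2: {{a},{c},{d},{a,b},{a,c},{a,d},{b,c},{b,d},{c,d},{a,b,d},{a,c,d}}
  A3: {{b},{d},{a,b},{a,d},{b,c},{b,d},{c,d},{a,b,d},{a,c,d}}
  A4: {{d},{a,d},{b,d},{c,d},{a,b,d},{a,c,d}}
  A12: {{a},{a,b},{a,c},{a,d},{a,b,d},{a,c,d}}
  A13: {{a,b},{a,d},{a,b,d},{a,c,d}}
  A14: {{a,d},{a,b,d},{a,c,d}}
  A23: {{d},{a,b},{a,d},{b,d},{c,d},{a,b,d},{a,c,d}} {{b,c}}
  A24: {{d},{a,d},{b,d},{c,d},{a,b,d},{a,c,d}}
  A34: {{d},{a,d},{b,d},{c,d},{a,b,d},{a,c,d}}
  A123: {{a,b},{a,d},{a,b,d},{a,c,d}}
  A124: {{a,d},{a,b,d},{a,c,d}}
  A134: {{a,d},{a,b,d},{a,c,d}}
  A234: {{d},{a,d},{b,d},{c,d},{a,b,d},{a,c,d}}
  A1234: {{a,d},{a,b,d},{a,c,d}}
C dims 4,7,4,1; δ0: rk 3, SNF 1^3; δ1: rk 3, SNF 1^3; δ2: rk 1, SNF 1^1
Ȟ^0: (4−3)−0=1 ⇒ Z
Ȟ^1: (7−3)−3=1 ⇒ Z
Ȟ^2: (4−1)−3=0 ⇒ 0

Ȟ^0 = Z, Ȟ^1 = Z and Ȟ^2 = 0


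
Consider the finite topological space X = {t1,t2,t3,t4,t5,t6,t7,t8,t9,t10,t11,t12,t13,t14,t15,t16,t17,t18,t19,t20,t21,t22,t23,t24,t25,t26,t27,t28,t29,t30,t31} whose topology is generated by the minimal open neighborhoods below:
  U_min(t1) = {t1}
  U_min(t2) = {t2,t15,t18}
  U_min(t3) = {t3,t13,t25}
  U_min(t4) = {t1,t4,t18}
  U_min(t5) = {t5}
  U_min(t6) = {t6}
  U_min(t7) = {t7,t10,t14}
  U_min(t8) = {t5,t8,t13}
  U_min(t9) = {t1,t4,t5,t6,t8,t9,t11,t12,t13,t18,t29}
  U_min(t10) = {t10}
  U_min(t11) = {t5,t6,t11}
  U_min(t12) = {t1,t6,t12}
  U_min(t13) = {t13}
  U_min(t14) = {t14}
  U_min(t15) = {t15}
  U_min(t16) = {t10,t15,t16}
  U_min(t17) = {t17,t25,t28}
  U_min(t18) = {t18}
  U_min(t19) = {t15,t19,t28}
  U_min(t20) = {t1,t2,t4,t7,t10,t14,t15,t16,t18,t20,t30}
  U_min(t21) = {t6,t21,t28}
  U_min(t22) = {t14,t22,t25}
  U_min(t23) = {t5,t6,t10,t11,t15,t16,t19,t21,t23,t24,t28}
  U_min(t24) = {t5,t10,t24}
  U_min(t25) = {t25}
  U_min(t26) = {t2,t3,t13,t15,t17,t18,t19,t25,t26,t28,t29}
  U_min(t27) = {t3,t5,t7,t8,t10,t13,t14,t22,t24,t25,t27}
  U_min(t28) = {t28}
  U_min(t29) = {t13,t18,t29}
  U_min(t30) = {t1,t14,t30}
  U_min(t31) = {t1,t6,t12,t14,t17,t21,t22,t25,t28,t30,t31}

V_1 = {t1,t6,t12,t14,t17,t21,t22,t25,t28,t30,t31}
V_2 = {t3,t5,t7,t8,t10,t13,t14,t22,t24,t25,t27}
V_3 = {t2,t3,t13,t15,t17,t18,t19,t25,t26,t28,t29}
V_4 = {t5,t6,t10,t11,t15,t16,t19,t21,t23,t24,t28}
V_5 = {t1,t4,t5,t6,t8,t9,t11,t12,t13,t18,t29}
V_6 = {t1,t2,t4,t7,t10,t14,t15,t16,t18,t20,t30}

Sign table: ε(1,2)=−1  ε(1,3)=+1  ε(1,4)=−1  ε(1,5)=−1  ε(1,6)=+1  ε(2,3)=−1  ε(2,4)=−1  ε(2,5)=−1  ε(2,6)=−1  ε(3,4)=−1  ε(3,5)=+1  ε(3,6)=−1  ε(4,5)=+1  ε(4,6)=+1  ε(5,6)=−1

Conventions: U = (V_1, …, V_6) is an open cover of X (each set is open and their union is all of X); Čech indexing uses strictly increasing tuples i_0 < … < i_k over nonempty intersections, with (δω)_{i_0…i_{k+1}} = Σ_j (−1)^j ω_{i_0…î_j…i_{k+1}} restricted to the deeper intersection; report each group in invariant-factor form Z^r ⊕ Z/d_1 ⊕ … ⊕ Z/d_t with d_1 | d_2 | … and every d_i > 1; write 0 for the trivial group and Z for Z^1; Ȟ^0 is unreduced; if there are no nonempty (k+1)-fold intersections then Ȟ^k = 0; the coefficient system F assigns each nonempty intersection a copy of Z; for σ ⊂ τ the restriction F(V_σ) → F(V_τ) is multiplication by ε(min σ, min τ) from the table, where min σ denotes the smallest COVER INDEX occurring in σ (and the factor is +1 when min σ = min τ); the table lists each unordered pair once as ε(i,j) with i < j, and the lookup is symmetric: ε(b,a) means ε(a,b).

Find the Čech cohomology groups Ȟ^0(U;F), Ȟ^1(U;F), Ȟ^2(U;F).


nerve simplices:
  V12={t14,t22,t25} V13={t17,t25,t28} V14={t6,t21,t28} V15={t1,t6,t12} V16={t1,t14,t30} V23={t3,t13,t25} V24={t5,t10,t24} V25={t5,t8,t13} V26={t7,t10,t14} V34={t15,t19,t28} V35={t13,t18,t29} V36={t2,t15,t18} V45={t5,t6,t11} V46={t10,t15,t16} V56={t1,t4,t18}
  V123={t25} V126={t14} V134={t28} V145={t6} V156={t1} V235={t13} V245={t5} V246={t10} V346={t15} V356={t18}
C dims 6,15,10; δ0: rk 6, SNF 1^5·2; δ1: rk 9, SNF 1^9
degree 0: 6−6−0 = 0 → Ȟ^0 ≅ 0
degree 1: 15−9−6 = 0 plus torsion [2] → Ȟ^1 ≅ Z/2
degree 2: 10−0−9 = 1 → Ȟ^2 ≅ Z

Ȟ^0 ≅ 0; Ȟ^1 ≅ Z/2; Ȟ^2 ≅ Z


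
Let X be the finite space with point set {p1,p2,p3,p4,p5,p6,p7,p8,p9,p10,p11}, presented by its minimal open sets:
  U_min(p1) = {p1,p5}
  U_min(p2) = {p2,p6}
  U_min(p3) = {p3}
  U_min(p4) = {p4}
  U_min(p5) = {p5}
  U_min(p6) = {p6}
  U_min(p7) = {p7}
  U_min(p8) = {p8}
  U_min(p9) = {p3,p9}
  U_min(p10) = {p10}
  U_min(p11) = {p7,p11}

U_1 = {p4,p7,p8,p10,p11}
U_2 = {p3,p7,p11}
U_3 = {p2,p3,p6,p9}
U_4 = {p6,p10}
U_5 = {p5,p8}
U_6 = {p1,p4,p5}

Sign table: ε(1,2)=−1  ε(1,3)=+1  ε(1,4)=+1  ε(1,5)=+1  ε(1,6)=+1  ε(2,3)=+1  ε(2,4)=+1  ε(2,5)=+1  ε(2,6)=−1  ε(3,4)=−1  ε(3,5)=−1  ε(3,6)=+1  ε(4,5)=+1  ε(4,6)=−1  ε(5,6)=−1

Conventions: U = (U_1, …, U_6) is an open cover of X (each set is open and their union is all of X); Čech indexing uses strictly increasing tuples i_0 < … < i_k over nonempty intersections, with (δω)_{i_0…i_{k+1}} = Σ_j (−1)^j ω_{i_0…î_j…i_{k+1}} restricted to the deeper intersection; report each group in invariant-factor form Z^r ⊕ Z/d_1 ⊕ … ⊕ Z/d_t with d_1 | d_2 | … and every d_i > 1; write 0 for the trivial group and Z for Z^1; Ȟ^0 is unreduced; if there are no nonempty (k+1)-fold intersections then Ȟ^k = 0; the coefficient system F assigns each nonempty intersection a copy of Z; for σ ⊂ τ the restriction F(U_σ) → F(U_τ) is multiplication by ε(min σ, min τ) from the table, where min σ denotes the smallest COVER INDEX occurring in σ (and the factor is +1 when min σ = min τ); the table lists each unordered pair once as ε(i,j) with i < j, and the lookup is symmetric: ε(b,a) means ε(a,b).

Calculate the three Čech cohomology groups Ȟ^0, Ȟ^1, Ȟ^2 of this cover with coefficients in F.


Ȟ^0(U;F) ≅ 0,  Ȟ^1(U;F) ≅ Z ⊕ Z/2,  Ȟ^2(U;F) ≅ 0

nonempty overlaps:
  U12={p7,p11} U14={p10} U15={p8} U16={p4} U23={p3} U34={p6} U56={p5}
C dims 6,7; δ0: rk 6, SNF 1^5·2
degree 0: 6−6−0 = 0 → Ȟ^0 ≅ 0
degree 1: 7−0−6 = 1 plus torsion [2] → Ȟ^1 ≅ Z ⊕ Z/2
degree 2: 0−0−0 = 0 → Ȟ^2 ≅ 0


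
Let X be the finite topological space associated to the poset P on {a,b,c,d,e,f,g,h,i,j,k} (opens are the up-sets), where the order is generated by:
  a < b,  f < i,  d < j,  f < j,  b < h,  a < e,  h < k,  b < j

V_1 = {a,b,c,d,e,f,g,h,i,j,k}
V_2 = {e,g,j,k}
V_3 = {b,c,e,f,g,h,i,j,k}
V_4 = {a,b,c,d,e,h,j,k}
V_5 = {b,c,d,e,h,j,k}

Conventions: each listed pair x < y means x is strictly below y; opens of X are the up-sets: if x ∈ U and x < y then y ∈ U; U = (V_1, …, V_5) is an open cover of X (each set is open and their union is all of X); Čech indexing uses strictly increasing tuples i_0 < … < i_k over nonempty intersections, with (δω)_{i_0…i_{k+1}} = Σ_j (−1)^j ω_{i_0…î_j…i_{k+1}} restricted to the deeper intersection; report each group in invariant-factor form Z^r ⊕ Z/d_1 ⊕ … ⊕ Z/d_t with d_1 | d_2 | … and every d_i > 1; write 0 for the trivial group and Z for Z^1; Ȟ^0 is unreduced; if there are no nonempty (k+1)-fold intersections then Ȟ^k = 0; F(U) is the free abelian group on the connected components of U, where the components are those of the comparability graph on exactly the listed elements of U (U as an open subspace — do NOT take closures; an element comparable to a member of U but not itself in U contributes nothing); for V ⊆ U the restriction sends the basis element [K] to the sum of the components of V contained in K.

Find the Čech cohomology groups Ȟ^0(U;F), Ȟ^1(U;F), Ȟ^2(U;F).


Ȟ^0 = Z^3, Ȟ^1 = 0, Ȟ^2 = 0

intersection data:
  V12={e,g,j,k} V13={b,c,e,f,g,h,i,j,k} V14={a,b,c,d,e,h,j,k} V15={b,c,d,e,h,j,k} V23={e,g,j,k} V24={e,j,k} V25={e,j,k} V34={b,c,e,h,j,k} V35={b,c,e,h,j,k} V45={b,c,d,e,h,j,k}
  V123={e,g,j,k} V124={e,j,k} V125={e,j,k} V134={b,c,e,h,j,k} V135={b,c,e,h,j,k} V145={b,c,d,e,h,j,k} V234={e,j,k} V235={e,j,k} V245={e,j,k} V345={b,c,e,h,j,k}
  V1234={e,j,k} V1235={e,j,k} V1245={e,j,k} V1345={b,c,e,h,j,k} V2345={e,j,k}
  V12345={e,j,k}
components per intersection:
  V1: {a,b,d,e,f,h,i,j,k} {c} {g}
  V2: {e} {g} {j} {k}
  V3: {b,f,h,i,j,k} {c} {e} {g}
  V4: {a,b,d,e,h,j,k} {c}
  V5: {b,d,h,j,k} {c} {e}
  V12: {e} {g} {j} {k}
  V13: {b,f,h,i,j,k} {c} {e} {g}
  V14: {a,b,d,e,h,j,k} {c}
  V15: {b,d,h,j,k} {c} {e}
  V23: {e} {g} {j} {k}
  V24: {e} {j} {k}
  V25: {e} {j} {k}
  V34: {b,h,j,k} {c} {e}
  V35: {b,h,j,k} {c} {e}
  V45: {b,d,h,j,k} {c} {e}
  V123: {e} {g} {j} {k}
  V124: {e} {j} {k}
  V125: {e} {j} {k}
  V134: {b,h,j,k} {c} {e}
  V135: {b,h,j,k} {c} {e}
  V145: {b,d,h,j,k} {c} {e}
  V234: {e} {j} {k}
  V235: {e} {j} {k}
  V245: {e} {j} {k}
  V345: {b,h,j,k} {c} {e}
  V1234: {e} {j} {k}
  V1235: {e} {j} {k}
  V1245: {e} {j} {k}
  V1345: {b,h,j,k} {c} {e}
  V2345: {e} {j} {k}
  V12345: {e} {j} {k}
C dims 16,32,31,15; δ0: rk 13, SNF 1^13; δ1: rk 19, SNF 1^19; δ2: rk 12, SNF 1^12
Ȟ^0 = (16 − 13) − 0 = 3, so Ȟ^0 ≅ Z^3
Ȟ^1 = (32 − 19) − 13 = 0, so Ȟ^1 ≅ 0
Ȟ^2 = (31 − 12) − 19 = 0, so Ȟ^2 ≅ 0


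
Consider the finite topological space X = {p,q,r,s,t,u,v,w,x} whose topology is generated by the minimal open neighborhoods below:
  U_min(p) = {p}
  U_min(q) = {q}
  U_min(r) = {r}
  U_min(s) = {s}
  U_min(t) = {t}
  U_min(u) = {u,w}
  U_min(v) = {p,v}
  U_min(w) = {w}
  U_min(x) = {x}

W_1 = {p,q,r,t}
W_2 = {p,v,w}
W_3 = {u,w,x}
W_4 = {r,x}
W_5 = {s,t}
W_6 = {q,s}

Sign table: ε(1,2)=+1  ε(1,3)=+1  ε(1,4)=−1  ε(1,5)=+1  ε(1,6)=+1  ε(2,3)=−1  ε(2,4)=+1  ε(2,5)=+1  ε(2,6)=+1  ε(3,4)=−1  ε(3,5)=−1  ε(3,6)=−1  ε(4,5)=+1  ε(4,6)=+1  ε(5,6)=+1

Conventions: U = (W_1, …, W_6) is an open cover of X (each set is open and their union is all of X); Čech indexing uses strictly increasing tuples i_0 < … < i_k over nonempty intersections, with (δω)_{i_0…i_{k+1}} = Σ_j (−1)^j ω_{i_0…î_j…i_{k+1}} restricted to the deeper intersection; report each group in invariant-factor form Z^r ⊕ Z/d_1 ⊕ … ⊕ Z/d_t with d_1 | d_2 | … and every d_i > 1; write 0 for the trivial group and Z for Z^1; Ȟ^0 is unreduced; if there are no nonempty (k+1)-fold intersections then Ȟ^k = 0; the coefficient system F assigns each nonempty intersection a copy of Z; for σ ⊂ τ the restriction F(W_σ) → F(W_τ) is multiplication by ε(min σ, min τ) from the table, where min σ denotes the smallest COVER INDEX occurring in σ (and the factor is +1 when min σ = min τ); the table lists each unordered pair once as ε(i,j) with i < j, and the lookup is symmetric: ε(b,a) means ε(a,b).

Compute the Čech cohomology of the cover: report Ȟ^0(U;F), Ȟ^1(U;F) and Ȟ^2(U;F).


intersection data:
  W12={p} W14={r} W15={t} W16={q} W23={w} W34={x} W56={s}
C dims 6,7; δ0: rk 6, SNF 1^5·2
Ȟ^0 = (6 − 6) − 0 = 0, so Ȟ^0 ≅ 0
Ȟ^1 = (7 − 0) − 6 = 1 plus torsion [2], so Ȟ^1 ≅ Z ⊕ Z/2
Ȟ^2 = (0 − 0) − 0 = 0, so Ȟ^2 ≅ 0

Ȟ^0(U;F) ≅ 0, Ȟ^1(U;F) ≅ Z ⊕ Z/2 and Ȟ^2(U;F) ≅ 0


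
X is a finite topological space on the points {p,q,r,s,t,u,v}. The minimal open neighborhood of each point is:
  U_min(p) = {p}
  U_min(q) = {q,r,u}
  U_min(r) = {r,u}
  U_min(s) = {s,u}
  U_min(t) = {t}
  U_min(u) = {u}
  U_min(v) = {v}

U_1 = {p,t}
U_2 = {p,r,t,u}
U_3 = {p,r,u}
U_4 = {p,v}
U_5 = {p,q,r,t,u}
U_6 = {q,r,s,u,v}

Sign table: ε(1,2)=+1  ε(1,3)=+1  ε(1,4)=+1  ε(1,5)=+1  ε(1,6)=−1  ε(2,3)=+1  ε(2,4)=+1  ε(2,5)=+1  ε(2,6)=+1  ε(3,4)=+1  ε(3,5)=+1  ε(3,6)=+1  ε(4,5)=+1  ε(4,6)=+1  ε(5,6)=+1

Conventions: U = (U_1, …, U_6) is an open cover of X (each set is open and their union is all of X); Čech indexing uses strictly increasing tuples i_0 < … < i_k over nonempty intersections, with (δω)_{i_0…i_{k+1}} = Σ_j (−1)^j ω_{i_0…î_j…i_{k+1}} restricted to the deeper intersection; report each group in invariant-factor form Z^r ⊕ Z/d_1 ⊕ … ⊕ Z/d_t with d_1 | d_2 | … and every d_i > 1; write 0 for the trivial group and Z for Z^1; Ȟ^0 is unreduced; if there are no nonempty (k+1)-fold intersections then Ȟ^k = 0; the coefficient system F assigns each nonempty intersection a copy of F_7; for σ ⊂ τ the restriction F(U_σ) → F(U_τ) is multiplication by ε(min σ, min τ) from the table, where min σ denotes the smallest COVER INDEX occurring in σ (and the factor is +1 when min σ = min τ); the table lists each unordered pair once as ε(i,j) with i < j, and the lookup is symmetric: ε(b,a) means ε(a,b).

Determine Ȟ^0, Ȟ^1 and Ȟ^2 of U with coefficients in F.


Ȟ^0 = Z/7; Ȟ^1 = Z/7; Ȟ^2 = 0

intersection data:
  U12={p,t} U13={p} U14={p} U15={p,t} U23={p,r,u} U24={p} U25={p,r,t,u} U26={r,u} U34={p} U35={p,r,u} U36={r,u} U45={p} U46={v} U56={q,r,u}
  U123={p} U124={p} U125={p,t} U134={p} U135={p} U145={p} U234={p} U235={p,r,u} U236={r,u} U245={p} U256={r,u} U345={p} U356={r,u}
  U1234={p} U1235={p} U1245={p} U1345={p} U2345={p} U2356={r,u}
  U12345={p}
C dims 6,14,13,6; δ0: rk_F7 5; δ1: rk_F7 8; δ2: rk_F7 5
Ȟ^0 = (6 − 5) − 0 = 1, so Ȟ^0 ≅ Z/7
Ȟ^1 = (14 − 8) − 5 = 1, so Ȟ^1 ≅ Z/7
Ȟ^2 = (13 − 5) − 8 = 0, so Ȟ^2 ≅ 0


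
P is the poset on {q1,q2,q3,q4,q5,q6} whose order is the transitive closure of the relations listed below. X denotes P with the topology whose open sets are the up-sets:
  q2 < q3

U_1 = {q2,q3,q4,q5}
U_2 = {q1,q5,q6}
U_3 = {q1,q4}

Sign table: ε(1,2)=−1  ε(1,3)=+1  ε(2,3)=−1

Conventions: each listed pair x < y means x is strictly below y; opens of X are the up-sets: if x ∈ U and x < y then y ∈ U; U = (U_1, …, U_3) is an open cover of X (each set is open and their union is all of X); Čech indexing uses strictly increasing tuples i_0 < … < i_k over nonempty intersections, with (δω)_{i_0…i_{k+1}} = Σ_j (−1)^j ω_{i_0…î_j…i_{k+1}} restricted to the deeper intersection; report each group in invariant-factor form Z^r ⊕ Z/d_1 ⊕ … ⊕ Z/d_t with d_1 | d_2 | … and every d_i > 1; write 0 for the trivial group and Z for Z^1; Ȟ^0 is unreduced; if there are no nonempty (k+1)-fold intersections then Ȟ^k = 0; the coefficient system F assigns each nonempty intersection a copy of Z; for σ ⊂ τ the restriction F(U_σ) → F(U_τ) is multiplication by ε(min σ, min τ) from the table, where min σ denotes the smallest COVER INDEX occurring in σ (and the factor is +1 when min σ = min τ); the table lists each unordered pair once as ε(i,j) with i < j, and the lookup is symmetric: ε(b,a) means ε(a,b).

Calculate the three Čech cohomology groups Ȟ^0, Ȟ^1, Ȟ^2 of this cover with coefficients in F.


cover nerve:
  U12={q5} U13={q4} U23={q1}
C dims 3,3; δ0: rk 2, SNF 1^2
Ȟ^0: (3−2)−0=1 ⇒ Z
Ȟ^1: (3−0)−2=1 ⇒ Z
Ȟ^2: (0−0)−0=0 ⇒ 0

Ȟ^0 ≅ Z, Ȟ^1 ≅ Z, Ȟ^2 ≅ 0


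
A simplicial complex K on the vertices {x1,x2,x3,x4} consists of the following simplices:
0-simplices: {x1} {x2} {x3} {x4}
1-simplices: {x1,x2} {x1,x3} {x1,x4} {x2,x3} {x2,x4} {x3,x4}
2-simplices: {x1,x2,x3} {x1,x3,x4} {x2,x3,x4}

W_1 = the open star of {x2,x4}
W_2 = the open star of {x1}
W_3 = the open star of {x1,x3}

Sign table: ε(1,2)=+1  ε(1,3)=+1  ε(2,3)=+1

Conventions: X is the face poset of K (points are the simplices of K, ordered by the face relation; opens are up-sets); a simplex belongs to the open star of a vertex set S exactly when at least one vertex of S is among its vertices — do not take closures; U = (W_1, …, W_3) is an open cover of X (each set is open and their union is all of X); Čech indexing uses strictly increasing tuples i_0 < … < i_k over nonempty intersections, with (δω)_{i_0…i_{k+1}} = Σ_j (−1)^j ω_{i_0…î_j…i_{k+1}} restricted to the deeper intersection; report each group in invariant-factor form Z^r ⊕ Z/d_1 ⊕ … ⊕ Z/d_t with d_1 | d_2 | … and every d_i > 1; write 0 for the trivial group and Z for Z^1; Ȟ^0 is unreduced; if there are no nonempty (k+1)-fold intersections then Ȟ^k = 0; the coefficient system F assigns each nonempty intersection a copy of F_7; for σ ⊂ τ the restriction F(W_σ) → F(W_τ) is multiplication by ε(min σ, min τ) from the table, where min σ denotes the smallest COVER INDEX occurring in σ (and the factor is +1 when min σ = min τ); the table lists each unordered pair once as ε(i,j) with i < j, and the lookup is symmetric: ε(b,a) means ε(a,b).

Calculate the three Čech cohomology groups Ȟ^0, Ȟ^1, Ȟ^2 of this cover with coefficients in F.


Ȟ^0 ≅ Z/7, Ȟ^1 ≅ 0, Ȟ^2 ≅ 0

nonempty overlaps:
  W1={{x2},{x4},{x1,x2},{x1,x4},{x2,x3},{x2,x4},{x3,x4},{x1,x2,x3},{x1,x3,x4},{x2,x3,x4}} W2={{x1},{x1,x2},{x1,x3},{x1,x4},{x1,x2,x3},{x1,x3,x4}} W3={{x1},{x3},{x1,x2},{x1,x3},{x1,x4},{x2,x3},{x3,x4},{x1,x2,x3},{x1,x3,x4},{x2,x3,x4}}
  W12={{x1,x2},{x1,x4},{x1,x2,x3},{x1,x3,x4}} W13={{x1,x2},{x1,x4},{x2,x3},{x3,x4},{x1,x2,x3},{x1,x3,x4},{x2,x3,x4}} W23={{x1},{x1,x2},{x1,x3},{x1,x4},{x1,x2,x3},{x1,x3,x4}}
  W123={{x1,x2},{x1,x4},{x1,x2,x3},{x1,x3,x4}}
C dims 3,3,1; δ0: rk_F7 2; δ1: rk_F7 1
degree 0: 3−2−0 = 1 → Ȟ^0 ≅ Z/7
degree 1: 3−1−2 = 0 → Ȟ^1 ≅ 0
degree 2: 1−0−1 = 0 → Ȟ^2 ≅ 0


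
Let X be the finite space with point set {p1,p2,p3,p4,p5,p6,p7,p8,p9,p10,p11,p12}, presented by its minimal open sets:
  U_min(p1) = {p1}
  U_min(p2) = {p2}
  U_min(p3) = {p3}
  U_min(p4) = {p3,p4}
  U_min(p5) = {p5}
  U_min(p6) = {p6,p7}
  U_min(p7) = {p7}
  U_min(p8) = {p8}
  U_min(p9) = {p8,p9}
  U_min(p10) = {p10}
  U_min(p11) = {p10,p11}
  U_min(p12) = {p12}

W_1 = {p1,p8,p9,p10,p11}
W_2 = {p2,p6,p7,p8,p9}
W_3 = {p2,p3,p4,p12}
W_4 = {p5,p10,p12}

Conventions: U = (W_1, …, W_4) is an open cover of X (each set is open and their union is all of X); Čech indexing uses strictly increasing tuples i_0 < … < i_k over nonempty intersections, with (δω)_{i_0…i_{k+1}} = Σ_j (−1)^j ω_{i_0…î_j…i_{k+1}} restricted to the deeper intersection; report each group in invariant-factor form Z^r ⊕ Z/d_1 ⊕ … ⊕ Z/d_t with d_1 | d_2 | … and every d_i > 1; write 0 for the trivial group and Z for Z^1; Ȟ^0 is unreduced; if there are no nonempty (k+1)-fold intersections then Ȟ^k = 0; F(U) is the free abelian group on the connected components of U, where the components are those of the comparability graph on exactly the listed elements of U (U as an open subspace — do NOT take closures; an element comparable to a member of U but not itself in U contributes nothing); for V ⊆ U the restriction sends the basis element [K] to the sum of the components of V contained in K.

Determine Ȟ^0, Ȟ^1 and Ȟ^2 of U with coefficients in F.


Ȟ^0(U;F) ≅ Z^8, Ȟ^1(U;F) ≅ 0 and Ȟ^2(U;F) ≅ 0

cover nerve:
  W12={p8,p9} W14={p10} W23={p2} W34={p12}
components per intersection:
  W1: {p1} {p8,p9} {p10,p11}
  W2: {p2} {p6,p7} {p8,p9}
  W3: {p2} {p3,p4} {p12}
  W4: {p5} {p10} {p12}
  W12: {p8,p9}
  W14: {p10}
  W23: {p2}
  W34: {p12}
C dims 12,4; δ0: rk 4, SNF 1^4
Ȟ^0: (12−4)−0=8 ⇒ Z^8
Ȟ^1: (4−0)−4=0 ⇒ 0
Ȟ^2: (0−0)−0=0 ⇒ 0


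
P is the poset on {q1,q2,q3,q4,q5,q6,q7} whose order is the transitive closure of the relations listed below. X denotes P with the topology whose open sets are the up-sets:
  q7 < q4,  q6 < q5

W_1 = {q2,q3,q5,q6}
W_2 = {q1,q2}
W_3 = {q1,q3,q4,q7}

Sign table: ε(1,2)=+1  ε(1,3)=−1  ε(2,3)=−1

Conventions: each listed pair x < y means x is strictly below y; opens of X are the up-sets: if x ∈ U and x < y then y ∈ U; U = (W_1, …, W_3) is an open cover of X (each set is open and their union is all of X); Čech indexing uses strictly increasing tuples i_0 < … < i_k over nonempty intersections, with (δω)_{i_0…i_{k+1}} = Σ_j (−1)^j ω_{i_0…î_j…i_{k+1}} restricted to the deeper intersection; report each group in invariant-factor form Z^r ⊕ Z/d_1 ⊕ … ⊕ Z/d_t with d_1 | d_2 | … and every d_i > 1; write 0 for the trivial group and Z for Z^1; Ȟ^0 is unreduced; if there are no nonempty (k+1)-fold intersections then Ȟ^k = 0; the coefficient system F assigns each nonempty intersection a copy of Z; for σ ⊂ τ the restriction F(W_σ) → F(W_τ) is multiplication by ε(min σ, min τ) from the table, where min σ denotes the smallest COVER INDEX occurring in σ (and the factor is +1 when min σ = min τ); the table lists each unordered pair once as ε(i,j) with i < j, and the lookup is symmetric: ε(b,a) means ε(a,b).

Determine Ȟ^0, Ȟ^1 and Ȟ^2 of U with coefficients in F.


nerve simplices:
  W12={q2} W13={q3} W23={q1}
C dims 3,3; δ0: rk 2, SNF 1^2
degree 0: 3−2−0 = 1 → Ȟ^0 ≅ Z
degree 1: 3−0−2 = 1 → Ȟ^1 ≅ Z
degree 2: 0−0−0 = 0 → Ȟ^2 ≅ 0

Ȟ^0 = Z, Ȟ^1 = Z, Ȟ^2 = 0


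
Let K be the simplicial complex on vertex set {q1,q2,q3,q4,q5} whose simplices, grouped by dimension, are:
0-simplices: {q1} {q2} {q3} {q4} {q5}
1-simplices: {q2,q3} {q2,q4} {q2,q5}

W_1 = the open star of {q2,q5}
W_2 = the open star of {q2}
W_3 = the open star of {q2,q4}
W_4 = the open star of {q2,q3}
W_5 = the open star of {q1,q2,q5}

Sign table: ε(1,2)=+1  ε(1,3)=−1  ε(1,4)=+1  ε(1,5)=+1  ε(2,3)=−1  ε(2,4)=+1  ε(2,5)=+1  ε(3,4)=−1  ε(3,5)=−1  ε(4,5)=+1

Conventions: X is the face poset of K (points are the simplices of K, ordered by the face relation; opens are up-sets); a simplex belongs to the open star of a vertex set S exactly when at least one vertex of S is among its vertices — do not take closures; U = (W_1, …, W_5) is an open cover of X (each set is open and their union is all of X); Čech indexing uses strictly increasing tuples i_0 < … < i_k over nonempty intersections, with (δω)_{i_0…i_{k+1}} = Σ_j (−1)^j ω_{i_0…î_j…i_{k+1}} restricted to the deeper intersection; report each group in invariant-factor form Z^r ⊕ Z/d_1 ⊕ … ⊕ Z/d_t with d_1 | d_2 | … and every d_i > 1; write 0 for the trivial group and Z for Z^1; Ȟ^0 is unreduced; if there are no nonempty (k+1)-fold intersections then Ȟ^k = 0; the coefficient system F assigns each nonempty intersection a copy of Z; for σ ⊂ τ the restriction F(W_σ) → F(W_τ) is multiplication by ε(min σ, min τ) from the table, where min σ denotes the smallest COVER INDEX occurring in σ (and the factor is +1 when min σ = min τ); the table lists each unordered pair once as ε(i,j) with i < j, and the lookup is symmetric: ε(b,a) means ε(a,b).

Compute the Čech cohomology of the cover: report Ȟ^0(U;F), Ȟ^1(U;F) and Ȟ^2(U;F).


Ȟ^0(U;F) ≅ Z; Ȟ^1(U;F) ≅ 0; Ȟ^2(U;F) ≅ 0

nerve simplices:
  W1={{q2},{q5},{q2,q3},{q2,q4},{q2,q5}} W2={{q2},{q2,q3},{q2,q4},{q2,q5}} W3={{q2},{q4},{q2,q3},{q2,q4},{q2,q5}} W4={{q2},{q3},{q2,q3},{q2,q4},{q2,q5}} W5={{q1},{q2},{q5},{q2,q3},{q2,q4},{q2,q5}}
  W12={{q2},{q2,q3},{q2,q4},{q2,q5}} W13={{q2},{q2,q3},{q2,q4},{q2,q5}} W14={{q2},{q2,q3},{q2,q4},{q2,q5}} W15={{q2},{q5},{q2,q3},{q2,q4},{q2,q5}} W23={{q2},{q2,q3},{q2,q4},{q2,q5}} W24={{q2},{q2,q3},{q2,q4},{q2,q5}} W25={{q2},{q2,q3},{q2,q4},{q2,q5}} W34={{q2},{q2,q3},{q2,q4},{q2,q5}} W35={{q2},{q2,q3},{q2,q4},{q2,q5}} W45={{q2},{q2,q3},{q2,q4},{q2,q5}}
  W123={{q2},{q2,q3},{q2,q4},{q2,q5}} W124={{q2},{q2,q3},{q2,q4},{q2,q5}} W125={{q2},{q2,q3},{q2,q4},{q2,q5}} W134={{q2},{q2,q3},{q2,q4},{q2,q5}} W135={{q2},{q2,q3},{q2,q4},{q2,q5}} W145={{q2},{q2,q3},{q2,q4},{q2,q5}} W234={{q2},{q2,q3},{q2,q4},{q2,q5}} W235={{q2},{q2,q3},{q2,q4},{q2,q5}} W245={{q2},{q2,q3},{q2,q4},{q2,q5}} W345={{q2},{q2,q3},{q2,q4},{q2,q5}}
  W1234={{q2},{q2,q3},{q2,q4},{q2,q5}} W1235={{q2},{q2,q3},{q2,q4},{q2,q5}} W1245={{q2},{q2,q3},{q2,q4},{q2,q5}} W1345={{q2},{q2,q3},{q2,q4},{q2,q5}} W2345={{q2},{q2,q3},{q2,q4},{q2,q5}}
  W12345={{q2},{q2,q3},{q2,q4},{q2,q5}}
C dims 5,10,10,5; δ0: rk 4, SNF 1^4; δ1: rk 6, SNF 1^6; δ2: rk 4, SNF 1^4
degree 0: 5−4−0 = 1 → Ȟ^0 ≅ Z
degree 1: 10−6−4 = 0 → Ȟ^1 ≅ 0
degree 2: 10−4−6 = 0 → Ȟ^2 ≅ 0


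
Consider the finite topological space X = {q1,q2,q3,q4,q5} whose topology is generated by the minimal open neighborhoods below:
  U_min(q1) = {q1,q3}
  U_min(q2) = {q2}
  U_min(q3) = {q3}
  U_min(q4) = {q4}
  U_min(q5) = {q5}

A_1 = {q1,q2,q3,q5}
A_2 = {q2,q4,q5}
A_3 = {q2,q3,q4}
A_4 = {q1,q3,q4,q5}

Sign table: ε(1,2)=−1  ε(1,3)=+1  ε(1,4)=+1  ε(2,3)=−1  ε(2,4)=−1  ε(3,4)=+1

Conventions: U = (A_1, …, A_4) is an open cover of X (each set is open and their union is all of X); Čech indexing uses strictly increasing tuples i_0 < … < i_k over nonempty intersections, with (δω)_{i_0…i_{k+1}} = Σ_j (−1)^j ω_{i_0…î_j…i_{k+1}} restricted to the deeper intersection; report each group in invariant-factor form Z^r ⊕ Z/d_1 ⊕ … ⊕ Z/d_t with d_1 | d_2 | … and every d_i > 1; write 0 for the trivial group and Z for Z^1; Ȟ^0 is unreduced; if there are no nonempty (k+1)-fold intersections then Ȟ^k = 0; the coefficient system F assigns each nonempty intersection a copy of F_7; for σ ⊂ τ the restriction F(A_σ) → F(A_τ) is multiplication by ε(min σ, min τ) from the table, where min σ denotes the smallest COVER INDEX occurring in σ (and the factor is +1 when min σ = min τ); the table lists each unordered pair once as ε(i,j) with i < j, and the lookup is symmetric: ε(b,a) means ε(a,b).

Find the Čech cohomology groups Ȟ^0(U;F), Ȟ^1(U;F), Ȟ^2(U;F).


Ȟ^0 ≅ Z/7, Ȟ^1 ≅ 0, Ȟ^2 ≅ Z/7

nerve of the cover:
  A12={q2,q5} A13={q2,q3} A14={q1,q3,q5} A23={q2,q4} A24={q4,q5} A34={q3,q4}
  A123={q2} A124={q5} A134={q3} A234={q4}
C dims 4,6,4; δ0: rk_F7 3; δ1: rk_F7 3
Ȟ^0 = (4 − 3) − 0 = 1, so Ȟ^0 ≅ Z/7
Ȟ^1 = (6 − 3) − 3 = 0, so Ȟ^1 ≅ 0
Ȟ^2 = (4 − 0) − 3 = 1, so Ȟ^2 ≅ Z/7


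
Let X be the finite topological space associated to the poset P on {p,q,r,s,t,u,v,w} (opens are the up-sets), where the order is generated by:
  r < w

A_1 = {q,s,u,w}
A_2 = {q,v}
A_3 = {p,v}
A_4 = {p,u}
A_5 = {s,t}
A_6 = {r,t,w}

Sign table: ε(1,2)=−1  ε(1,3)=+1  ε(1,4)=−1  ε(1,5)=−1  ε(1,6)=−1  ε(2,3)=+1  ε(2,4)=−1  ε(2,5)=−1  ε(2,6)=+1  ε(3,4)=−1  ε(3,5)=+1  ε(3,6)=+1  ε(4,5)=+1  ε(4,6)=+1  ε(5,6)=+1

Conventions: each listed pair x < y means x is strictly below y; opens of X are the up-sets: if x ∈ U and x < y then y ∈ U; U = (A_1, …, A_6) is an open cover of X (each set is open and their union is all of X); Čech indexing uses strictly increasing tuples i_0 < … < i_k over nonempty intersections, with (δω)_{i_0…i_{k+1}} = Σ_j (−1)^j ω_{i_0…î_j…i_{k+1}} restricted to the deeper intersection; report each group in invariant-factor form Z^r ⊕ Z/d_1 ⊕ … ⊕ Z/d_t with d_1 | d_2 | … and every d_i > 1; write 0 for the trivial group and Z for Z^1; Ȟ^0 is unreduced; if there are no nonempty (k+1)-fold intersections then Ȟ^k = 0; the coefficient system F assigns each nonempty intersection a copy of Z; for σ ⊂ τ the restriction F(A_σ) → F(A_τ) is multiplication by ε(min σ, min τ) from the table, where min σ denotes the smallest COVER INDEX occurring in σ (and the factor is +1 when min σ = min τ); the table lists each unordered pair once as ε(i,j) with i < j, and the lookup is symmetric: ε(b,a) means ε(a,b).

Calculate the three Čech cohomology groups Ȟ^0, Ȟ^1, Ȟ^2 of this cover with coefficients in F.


Ȟ^0 = 0; Ȟ^1 = Z ⊕ Z/2; Ȟ^2 = 0

intersection data:
  A12={q} A14={u} A15={s} A16={w} A23={v} A34={p} A56={t}
C dims 6,7; δ0: rk 6, SNF 1^5·2
Ȟ^0 = (6 − 6) − 0 = 0, so Ȟ^0 ≅ 0
Ȟ^1 = (7 − 0) − 6 = 1 plus torsion [2], so Ȟ^1 ≅ Z ⊕ Z/2
Ȟ^2 = (0 − 0) − 0 = 0, so Ȟ^2 ≅ 0


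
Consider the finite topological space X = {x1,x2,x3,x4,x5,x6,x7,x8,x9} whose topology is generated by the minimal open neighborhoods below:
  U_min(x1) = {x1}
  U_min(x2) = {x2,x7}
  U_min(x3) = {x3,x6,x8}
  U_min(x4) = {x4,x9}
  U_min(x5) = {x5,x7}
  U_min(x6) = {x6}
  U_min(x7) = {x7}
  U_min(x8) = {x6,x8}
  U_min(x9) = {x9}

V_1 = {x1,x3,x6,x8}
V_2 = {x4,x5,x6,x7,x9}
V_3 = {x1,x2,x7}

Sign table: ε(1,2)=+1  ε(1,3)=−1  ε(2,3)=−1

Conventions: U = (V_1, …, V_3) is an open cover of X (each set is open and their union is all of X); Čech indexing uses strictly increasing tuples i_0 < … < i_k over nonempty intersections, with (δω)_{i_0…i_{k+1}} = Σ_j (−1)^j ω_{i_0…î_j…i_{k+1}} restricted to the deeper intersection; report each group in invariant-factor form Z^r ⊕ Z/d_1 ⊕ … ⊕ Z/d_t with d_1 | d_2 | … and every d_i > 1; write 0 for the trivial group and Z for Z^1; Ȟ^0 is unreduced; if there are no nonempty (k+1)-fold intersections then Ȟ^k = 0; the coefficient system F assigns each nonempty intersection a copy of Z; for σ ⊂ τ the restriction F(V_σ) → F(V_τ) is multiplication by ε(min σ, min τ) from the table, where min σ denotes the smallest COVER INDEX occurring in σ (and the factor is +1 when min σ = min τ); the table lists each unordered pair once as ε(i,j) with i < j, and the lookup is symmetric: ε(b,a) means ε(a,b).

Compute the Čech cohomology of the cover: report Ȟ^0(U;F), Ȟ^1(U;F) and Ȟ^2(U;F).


nerve simplices:
  V12={x6} V13={x1} V23={x7}
C dims 3,3; δ0: rk 2, SNF 1^2
degree 0: 3−2−0 = 1 → Ȟ^0 ≅ Z
degree 1: 3−0−2 = 1 → Ȟ^1 ≅ Z
degree 2: 0−0−0 = 0 → Ȟ^2 ≅ 0

Ȟ^0 = Z, Ȟ^1 = Z and Ȟ^2 = 0


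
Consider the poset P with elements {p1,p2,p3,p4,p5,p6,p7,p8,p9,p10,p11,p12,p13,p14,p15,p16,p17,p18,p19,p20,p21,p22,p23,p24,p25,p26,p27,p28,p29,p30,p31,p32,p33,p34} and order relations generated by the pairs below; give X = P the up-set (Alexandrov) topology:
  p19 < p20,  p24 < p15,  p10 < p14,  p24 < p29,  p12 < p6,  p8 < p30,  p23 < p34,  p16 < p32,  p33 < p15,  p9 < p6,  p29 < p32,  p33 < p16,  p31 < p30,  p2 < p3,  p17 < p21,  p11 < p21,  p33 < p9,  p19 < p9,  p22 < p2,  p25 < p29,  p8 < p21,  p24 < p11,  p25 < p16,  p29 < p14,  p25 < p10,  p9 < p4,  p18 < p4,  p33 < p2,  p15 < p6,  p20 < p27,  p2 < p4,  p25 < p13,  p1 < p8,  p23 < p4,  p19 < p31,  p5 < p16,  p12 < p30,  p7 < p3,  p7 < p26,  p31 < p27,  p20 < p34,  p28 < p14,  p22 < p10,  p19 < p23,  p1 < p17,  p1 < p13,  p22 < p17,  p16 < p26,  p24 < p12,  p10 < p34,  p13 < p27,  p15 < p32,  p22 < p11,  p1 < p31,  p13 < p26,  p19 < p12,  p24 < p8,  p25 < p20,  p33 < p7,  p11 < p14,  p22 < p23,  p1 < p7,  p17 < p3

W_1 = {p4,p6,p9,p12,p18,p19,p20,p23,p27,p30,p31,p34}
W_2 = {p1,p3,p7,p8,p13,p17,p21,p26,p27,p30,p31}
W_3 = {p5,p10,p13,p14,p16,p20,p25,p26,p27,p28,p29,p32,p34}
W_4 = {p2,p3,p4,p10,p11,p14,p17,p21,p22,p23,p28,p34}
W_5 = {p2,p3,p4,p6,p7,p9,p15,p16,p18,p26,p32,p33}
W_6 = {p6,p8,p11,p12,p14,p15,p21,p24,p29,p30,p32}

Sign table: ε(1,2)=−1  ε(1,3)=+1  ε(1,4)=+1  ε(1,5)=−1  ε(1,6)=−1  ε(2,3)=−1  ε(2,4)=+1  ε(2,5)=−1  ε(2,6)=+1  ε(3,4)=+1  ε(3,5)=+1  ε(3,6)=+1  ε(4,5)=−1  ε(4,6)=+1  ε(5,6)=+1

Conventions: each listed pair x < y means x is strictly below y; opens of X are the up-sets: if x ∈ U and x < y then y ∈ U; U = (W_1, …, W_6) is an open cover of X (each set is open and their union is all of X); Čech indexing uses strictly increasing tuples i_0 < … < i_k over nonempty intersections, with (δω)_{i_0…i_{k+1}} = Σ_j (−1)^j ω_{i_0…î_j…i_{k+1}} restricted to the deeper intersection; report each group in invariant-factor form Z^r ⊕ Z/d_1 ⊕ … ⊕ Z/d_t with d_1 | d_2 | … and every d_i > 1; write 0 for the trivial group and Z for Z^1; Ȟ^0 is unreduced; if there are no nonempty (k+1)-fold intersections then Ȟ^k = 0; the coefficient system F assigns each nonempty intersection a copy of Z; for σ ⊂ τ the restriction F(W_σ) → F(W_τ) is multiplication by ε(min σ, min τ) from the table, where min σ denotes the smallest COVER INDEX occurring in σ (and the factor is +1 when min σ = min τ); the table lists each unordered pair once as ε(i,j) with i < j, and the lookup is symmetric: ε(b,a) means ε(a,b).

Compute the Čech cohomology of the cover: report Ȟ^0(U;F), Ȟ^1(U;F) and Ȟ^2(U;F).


nonempty overlaps:
  W12={p27,p30,p31} W13={p20,p27,p34} W14={p4,p23,p34} W15={p4,p6,p9,p18} W16={p6,p12,p30} W23={p13,p26,p27} W24={p3,p17,p21} W25={p3,p7,p26} W26={p8,p21,p30} W34={p10,p14,p28,p34} W35={p16,p26,p32} W36={p14,p29,p32} W45={p2,p3,p4} W46={p11,p14,p21} W56={p6,p15,p32}
  W123={p27} W126={p30} W134={p34} W145={p4} W156={p6} W235={p26} W245={p3} W246={p21} W346={p14} W356={p32}
C dims 6,15,10; δ0: rk 6, SNF 1^5·2; δ1: rk 9, SNF 1^9
degree 0: 6−6−0 = 0 → Ȟ^0 ≅ 0
degree 1: 15−9−6 = 0 plus torsion [2] → Ȟ^1 ≅ Z/2
degree 2: 10−0−9 = 1 → Ȟ^2 ≅ Z

Ȟ^0 = 0, Ȟ^1 = Z/2, Ȟ^2 = Z


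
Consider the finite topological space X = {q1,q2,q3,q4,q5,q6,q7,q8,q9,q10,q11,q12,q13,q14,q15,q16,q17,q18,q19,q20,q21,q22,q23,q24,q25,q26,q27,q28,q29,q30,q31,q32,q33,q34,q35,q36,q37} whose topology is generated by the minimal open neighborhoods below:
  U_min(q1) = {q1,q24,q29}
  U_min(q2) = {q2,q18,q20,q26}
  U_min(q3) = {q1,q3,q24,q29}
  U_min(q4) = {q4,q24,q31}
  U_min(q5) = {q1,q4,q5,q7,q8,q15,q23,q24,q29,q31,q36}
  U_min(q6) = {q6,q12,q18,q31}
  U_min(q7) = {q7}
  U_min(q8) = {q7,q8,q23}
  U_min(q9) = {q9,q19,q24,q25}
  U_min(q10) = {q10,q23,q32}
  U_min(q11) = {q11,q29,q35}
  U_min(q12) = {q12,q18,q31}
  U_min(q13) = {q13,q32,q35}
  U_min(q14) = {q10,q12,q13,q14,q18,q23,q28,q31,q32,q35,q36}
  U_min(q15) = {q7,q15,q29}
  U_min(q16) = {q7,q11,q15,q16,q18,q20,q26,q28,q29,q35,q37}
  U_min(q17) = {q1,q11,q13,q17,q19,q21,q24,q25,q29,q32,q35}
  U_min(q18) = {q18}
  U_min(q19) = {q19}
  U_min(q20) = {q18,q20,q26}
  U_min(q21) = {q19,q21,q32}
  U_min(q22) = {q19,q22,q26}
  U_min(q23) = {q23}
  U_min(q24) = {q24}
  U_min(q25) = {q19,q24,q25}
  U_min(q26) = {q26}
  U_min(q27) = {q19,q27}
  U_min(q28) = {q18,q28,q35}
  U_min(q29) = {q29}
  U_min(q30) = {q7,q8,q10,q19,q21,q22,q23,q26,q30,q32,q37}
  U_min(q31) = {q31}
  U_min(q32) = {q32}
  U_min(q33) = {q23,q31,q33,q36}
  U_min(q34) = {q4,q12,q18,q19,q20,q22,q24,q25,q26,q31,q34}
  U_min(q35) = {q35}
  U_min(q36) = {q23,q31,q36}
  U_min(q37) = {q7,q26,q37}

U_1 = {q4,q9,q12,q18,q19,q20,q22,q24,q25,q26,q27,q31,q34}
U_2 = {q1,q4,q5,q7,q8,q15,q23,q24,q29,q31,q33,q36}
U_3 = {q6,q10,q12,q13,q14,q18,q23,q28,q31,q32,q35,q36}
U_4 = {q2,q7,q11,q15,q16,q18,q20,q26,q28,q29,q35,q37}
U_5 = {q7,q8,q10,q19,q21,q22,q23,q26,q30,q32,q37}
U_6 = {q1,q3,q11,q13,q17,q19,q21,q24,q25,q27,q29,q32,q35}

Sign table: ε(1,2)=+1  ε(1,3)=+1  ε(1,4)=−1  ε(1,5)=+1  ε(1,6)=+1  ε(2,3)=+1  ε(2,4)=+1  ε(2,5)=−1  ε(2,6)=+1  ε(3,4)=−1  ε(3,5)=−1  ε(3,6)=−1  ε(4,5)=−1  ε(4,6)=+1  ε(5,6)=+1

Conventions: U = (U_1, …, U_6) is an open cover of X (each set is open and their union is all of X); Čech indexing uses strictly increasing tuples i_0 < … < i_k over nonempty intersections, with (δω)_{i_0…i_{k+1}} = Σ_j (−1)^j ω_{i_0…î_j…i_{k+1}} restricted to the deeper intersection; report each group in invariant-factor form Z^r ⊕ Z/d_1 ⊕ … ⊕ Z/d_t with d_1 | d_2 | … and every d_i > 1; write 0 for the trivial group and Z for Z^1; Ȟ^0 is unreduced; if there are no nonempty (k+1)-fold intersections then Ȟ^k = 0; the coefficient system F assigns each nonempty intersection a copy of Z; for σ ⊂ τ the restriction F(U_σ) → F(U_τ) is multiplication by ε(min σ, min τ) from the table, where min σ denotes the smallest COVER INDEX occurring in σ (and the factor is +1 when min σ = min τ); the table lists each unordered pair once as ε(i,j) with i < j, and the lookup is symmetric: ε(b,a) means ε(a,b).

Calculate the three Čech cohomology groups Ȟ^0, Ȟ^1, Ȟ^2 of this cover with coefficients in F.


cover nerve:
  U12={q4,q24,q31} U13={q12,q18,q31} U14={q18,q20,q26} U15={q19,q22,q26} U16={q19,q24,q25,q27} U23={q23,q31,q36} U24={q7,q15,q29} U25={q7,q8,q23} U26={q1,q24,q29} U34={q18,q28,q35} U35={q10,q23,q32} U36={q13,q32,q35} U45={q7,q26,q37} U46={q11,q29,q35} U56={q19,q21,q32}
  U123={q31} U126={q24} U134={q18} U145={q26} U156={q19} U235={q23} U245={q7} U246={q29} U346={q35} U356={q32}
C dims 6,15,10; δ0: rk 6, SNF 1^5·2; δ1: rk 9, SNF 1^9
Ȟ^0: (6−6)−0=0 ⇒ 0
Ȟ^1: (15−9)−6=0 plus torsion [2] ⇒ Z/2
Ȟ^2: (10−0)−9=1 ⇒ Z

Ȟ^0 = 0; Ȟ^1 = Z/2; Ȟ^2 = Z


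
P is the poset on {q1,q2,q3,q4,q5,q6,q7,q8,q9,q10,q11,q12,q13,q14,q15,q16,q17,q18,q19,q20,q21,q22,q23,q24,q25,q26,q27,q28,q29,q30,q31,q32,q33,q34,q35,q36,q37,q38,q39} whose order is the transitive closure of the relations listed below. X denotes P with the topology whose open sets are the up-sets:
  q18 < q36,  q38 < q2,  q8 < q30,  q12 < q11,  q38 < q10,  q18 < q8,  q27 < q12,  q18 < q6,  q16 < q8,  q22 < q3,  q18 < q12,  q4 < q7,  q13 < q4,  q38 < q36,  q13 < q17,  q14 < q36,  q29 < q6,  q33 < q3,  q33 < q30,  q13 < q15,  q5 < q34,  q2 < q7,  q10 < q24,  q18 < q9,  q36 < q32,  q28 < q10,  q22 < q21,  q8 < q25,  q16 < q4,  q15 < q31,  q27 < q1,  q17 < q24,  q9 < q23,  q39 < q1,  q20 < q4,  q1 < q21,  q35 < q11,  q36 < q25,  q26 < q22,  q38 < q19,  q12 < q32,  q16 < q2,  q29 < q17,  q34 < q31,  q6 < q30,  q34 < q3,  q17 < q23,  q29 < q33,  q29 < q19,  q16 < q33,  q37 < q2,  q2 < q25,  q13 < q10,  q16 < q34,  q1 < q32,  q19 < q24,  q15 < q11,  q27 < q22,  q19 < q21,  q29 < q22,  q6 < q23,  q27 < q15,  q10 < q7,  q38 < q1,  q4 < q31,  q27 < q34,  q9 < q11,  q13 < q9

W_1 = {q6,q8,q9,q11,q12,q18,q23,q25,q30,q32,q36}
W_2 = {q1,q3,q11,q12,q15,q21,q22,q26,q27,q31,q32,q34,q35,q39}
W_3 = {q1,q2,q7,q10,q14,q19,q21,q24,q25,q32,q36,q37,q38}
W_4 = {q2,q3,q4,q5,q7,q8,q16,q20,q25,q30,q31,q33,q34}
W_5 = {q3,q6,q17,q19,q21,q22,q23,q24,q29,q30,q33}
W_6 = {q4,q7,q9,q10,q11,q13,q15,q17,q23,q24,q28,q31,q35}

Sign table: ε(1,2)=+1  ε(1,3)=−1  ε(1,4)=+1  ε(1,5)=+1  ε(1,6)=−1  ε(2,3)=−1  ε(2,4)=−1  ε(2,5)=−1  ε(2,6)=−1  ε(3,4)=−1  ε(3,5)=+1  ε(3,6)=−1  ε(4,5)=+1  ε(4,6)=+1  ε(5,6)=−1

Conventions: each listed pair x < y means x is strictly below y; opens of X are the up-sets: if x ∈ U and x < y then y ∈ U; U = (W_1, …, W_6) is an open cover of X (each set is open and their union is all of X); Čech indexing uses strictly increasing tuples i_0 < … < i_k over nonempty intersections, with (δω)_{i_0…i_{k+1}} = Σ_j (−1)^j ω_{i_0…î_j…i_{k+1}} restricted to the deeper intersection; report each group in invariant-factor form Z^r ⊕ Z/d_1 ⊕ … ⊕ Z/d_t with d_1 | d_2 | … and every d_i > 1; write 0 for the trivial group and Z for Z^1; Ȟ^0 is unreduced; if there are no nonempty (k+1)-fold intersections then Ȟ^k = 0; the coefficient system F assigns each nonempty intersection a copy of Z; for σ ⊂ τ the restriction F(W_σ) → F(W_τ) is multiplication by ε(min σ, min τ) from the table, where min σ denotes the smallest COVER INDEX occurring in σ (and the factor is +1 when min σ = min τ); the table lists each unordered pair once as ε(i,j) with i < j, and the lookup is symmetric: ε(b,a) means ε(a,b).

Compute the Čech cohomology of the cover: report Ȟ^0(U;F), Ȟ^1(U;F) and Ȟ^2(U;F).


cover nerve:
  W12={q11,q12,q32} W13={q25,q32,q36} W14={q8,q25,q30} W15={q6,q23,q30} W16={q9,q11,q23} W23={q1,q21,q32} W24={q3,q31,q34} W25={q3,q21,q22} W26={q11,q15,q31,q35} W34={q2,q7,q25} W35={q19,q21,q24} W36={q7,q10,q24} W45={q3,q30,q33} W46={q4,q7,q31} W56={q17,q23,q24}
  W123={q32} W126={q11} W134={q25} W145={q30} W156={q23} W235={q21} W245={q3} W246={q31} W346={q7} W356={q24}
C dims 6,15,10; δ0: rk 6, SNF 1^5·2; δ1: rk 9, SNF 1^9
Ȟ^0: (6−6)−0=0 ⇒ 0
Ȟ^1: (15−9)−6=0 plus torsion [2] ⇒ Z/2
Ȟ^2: (10−0)−9=1 ⇒ Z

Ȟ^0 = 0; Ȟ^1 = Z/2; Ȟ^2 = Z
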